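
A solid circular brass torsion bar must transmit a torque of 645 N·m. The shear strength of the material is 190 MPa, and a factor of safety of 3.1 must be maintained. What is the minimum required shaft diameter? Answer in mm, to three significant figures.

d = 37.7 mm

Allowable shear stress τ_allow = 190/3.1 = 61.29 MPa.
For a solid shaft τ = 16T/(πd³), so d³ = 16T/(π τ_allow) = 16×645000/(π×61.29) = 53600 mm³.
d = (53600)^(1/3) = 37.70 mm.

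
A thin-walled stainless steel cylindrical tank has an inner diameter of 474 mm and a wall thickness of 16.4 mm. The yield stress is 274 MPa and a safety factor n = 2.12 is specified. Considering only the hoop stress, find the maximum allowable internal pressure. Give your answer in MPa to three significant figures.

p_allow = 8.94 MPa

σ_allow = 274/2.12 = 129.2 MPa.
σ_h = pD/(2t) → p_allow = 2σ_allow t/D = 2×129.2×16.4/474 = 8.944 MPa.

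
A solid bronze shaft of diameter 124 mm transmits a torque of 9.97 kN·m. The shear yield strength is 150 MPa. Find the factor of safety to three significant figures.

n = 5.63

τ = 16T/(πd³) = 16×9970000/(π×124³) = 26.63 MPa.
n = τ_limit/τ = 150/26.63 = 5.632.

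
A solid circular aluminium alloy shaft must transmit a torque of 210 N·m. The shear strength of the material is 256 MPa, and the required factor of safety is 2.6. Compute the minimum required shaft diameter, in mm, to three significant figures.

d = 22.1 mm

Allowable shear stress τ_allow = 256/2.6 = 98.46 MPa.
For a solid shaft τ = 16T/(πd³), so d³ = 16T/(π τ_allow) = 16×210000/(π×98.46) = 10860 mm³.
d = (10860)^(1/3) = 22.15 mm.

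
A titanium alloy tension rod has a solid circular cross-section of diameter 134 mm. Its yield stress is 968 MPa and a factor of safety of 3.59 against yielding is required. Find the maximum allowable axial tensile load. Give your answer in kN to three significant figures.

σ_allow = 968/3.59 = 269.6 MPa.
A = πd²/4 = π×134²/4 = 14100 mm².
F_allow = σ_allow × A = 269.6×14100 = 3.803×10^6 N.

F_allow = 3800 kN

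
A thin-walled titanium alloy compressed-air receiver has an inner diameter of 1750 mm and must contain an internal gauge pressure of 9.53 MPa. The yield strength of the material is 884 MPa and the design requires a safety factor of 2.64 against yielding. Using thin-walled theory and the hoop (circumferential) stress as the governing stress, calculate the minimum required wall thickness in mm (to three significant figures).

σ_allow = 884/2.64 = 334.8 MPa.
Hoop stress σ_h = pD/(2t), so t = pD/(2σ_allow) = 9.53×1750/(2×334.8) = 24.90 mm.

t = 24.9 mm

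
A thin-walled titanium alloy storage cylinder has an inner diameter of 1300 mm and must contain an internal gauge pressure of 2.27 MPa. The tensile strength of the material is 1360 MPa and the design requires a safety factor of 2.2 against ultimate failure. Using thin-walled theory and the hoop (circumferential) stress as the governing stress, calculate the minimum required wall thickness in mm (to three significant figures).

σ_allow = 1360/2.2 = 618.2 MPa.
Hoop stress σ_h = pD/(2t), so t = pD/(2σ_allow) = 2.27×1300/(2×618.2) = 2.387 mm.

t = 2.39 mm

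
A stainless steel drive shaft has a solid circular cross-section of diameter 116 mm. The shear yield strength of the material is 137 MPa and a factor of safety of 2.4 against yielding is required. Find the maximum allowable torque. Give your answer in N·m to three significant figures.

τ_allow = 137/2.4 = 57.08 MPa.
For a solid shaft T_allow = τ_allow·πd³/16; πd³/16 = π×116³/16 = 306500 mm³.
T_allow = 57.08×306500 = 1.749×10^7 N·mm = 17490 N·m.

T_allow = 17500 N·m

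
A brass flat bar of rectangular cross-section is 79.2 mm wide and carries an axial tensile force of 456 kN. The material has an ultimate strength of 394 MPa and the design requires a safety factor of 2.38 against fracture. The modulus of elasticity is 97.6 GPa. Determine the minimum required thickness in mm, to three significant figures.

σ_allow = 394/2.38 = 165.5 MPa.
Required area A = F/σ_allow = 456000/165.5 = 2755 mm².
t = A/w = 2755/79.2 = 34.78 mm.

t = 34.8 mm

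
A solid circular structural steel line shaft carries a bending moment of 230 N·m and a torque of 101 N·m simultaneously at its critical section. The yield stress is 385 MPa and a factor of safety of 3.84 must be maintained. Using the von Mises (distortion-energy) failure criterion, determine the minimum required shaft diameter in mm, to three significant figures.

σ_allow = σ_y/n = 385/3.84 = 100.3 MPa.
For a solid shaft σ_b = 32M/(πd³) and τ = 16T/(πd³), so the von Mises stress is σ' = (16/πd³)·√(4M²+3T²).
√(4M²+3T²) = √(4×(230000)² + 3×(101000)²) = 492100 N·mm.
d³ = 16×492100/(π×100.3) = 25000 mm³.
d = 29.24 mm.

d = 29.2 mm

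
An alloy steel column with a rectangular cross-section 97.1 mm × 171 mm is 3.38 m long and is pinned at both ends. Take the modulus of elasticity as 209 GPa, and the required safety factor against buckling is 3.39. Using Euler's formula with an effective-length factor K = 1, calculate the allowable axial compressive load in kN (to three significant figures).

P_allow = 695 kN

Buckling occurs about the weak axis: I_min = h·b³/12 = 171×97.1³/12 = 1.305×10^7 mm⁴ (b = 97.1 mm is the smaller dimension).
Effective length L_e = KL = 1×3.38 m = 3380 mm.
Euler critical load P_cr = π²EI/L_e² = π²×209000×1.305×10^7/3380² = 2.356×10^6 N.
P_allow = P_cr/n = 2.356×10^6/3.39 = 694800 N.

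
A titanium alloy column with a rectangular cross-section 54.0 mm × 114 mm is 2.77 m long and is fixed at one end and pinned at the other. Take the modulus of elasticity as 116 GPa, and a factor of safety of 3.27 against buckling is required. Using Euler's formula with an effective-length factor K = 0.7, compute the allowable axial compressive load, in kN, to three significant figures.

P_allow = 139 kN

Buckling occurs about the weak axis: I_min = h·b³/12 = 114×54.0³/12 = 1.496×10^6 mm⁴ (b = 54.0 mm is the smaller dimension).
Effective length L_e = KL = 0.7×2.77 m = 1939 mm.
Euler critical load P_cr = π²EI/L_e² = π²×116000×1.496×10^6/1939² = 455500 N.
P_allow = P_cr/n = 455500/3.27 = 139300 N.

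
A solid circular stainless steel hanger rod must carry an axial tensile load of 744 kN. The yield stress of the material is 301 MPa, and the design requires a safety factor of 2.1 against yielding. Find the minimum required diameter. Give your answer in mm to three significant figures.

d = 81.3 mm

Allowable stress σ_allow = 301/2.1 = 143.3 MPa.
Required area A = F/σ_allow = 744000/143.3 = 5191 mm².
A = πd²/4 → d = √(4A/π) = 81.30 mm.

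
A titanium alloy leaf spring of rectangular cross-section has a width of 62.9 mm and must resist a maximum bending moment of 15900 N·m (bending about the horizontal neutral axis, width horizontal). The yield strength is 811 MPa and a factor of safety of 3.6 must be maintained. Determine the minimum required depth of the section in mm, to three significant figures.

h = 82.1 mm

σ_allow = 811/3.6 = 225.3 MPa.
For a rectangular section σ = 6M/(bh²), so h² = 6M/(b σ_allow) = 6×1.5900×10^7/(62.9×225.3) = 6733 mm².
h = 82.05 mm.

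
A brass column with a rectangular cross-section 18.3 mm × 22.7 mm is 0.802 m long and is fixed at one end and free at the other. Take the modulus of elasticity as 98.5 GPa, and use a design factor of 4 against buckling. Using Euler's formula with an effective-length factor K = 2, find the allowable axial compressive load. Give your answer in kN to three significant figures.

Buckling occurs about the weak axis: I_min = h·b³/12 = 22.7×18.3³/12 = 11590 mm⁴ (b = 18.3 mm is the smaller dimension).
Effective length L_e = KL = 2×0.802 m = 1604 mm.
Euler critical load P_cr = π²EI/L_e² = π²×98500×11590/1604² = 4381 N.
P_allow = P_cr/n = 4381/4 = 1095 N.

P_allow = 1.10 kN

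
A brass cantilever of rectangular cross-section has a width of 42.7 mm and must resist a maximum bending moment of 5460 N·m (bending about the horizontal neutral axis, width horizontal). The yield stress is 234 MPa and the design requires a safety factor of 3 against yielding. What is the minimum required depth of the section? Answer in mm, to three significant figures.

h = 99.2 mm

σ_allow = 234/3 = 78.00 MPa.
For a rectangular section σ = 6M/(bh²), so h² = 6M/(b σ_allow) = 6×5460000/(42.7×78.00) = 9836 mm².
h = 99.18 mm.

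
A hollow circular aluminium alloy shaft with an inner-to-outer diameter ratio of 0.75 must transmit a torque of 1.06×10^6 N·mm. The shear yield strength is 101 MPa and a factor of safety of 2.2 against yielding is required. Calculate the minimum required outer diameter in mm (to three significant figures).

τ_allow = 101/2.2 = 45.91 MPa.
For a hollow shaft τ = 16T/[πd_o³(1−k⁴)] with k = 0.75, so 1−k⁴ = 0.6836.
d_o³ = 16T/[π τ_allow (1−k⁴)] = 16×1060000/(π×45.91×0.6836) = 172000 mm³.
d_o = 55.62 mm.

d_o = 55.6 mm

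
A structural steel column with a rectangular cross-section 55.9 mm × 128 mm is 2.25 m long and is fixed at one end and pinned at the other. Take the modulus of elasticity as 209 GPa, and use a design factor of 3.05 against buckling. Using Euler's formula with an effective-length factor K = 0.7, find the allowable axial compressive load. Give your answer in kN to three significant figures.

Buckling occurs about the weak axis: I_min = h·b³/12 = 128×55.9³/12 = 1.863×10^6 mm⁴ (b = 55.9 mm is the smaller dimension).
Effective length L_e = KL = 0.7×2.25 m = 1575 mm.
Euler critical load P_cr = π²EI/L_e² = π²×209000×1.863×10^6/1575² = 1.549×10^6 N.
P_allow = P_cr/n = 1.549×10^6/3.05 = 508000 N.

P_allow = 508 kN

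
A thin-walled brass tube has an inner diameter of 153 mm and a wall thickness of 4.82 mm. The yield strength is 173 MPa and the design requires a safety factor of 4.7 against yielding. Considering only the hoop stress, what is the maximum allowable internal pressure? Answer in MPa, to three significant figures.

p_allow = 2.32 MPa

σ_allow = 173/4.7 = 36.81 MPa.
σ_h = pD/(2t) → p_allow = 2σ_allow t/D = 2×36.81×4.82/153 = 2.319 MPa.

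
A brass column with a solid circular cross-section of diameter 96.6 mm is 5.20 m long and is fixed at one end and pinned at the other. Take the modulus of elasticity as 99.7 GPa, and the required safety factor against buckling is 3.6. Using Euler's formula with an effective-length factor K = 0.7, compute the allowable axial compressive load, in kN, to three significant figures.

I = πd⁴/64 = π×96.6⁴/64 = 4.274×10^6 mm⁴.
Effective length L_e = KL = 0.7×5.20 m = 3640 mm.
Euler critical load P_cr = π²EI/L_e² = π²×99700×4.274×10^6/3640² = 317400 N.
P_allow = P_cr/n = 317400/3.6 = 88180 N.

P_allow = 88.2 kN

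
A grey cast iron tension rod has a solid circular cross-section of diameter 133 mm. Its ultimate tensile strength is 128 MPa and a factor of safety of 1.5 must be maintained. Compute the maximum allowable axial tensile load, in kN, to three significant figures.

F_allow = 1190 kN

σ_allow = 128/1.5 = 85.33 MPa.
A = πd²/4 = π×133²/4 = 13890 mm².
F_allow = σ_allow × A = 85.33×13890 = 1.186×10^6 N.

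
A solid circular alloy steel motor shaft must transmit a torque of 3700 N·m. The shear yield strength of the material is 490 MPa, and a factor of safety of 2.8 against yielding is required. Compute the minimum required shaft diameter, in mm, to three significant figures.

d = 47.6 mm

Allowable shear stress τ_allow = 490/2.8 = 175.0 MPa.
For a solid shaft τ = 16T/(πd³), so d³ = 16T/(π τ_allow) = 16×3700000/(π×175.0) = 107700 mm³.
d = (107700)^(1/3) = 47.57 mm.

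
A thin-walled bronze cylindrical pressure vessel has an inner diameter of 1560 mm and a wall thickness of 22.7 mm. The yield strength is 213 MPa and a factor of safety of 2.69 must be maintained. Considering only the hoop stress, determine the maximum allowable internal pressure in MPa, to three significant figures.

σ_allow = 213/2.69 = 79.18 MPa.
σ_h = pD/(2t) → p_allow = 2σ_allow t/D = 2×79.18×22.7/1560 = 2.304 MPa.

p_allow = 2.30 MPa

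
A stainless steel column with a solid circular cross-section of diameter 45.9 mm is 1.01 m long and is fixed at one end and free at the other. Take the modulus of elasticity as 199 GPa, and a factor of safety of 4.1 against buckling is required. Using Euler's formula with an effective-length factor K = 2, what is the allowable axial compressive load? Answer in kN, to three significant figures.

P_allow = 25.6 kN

I = πd⁴/64 = π×45.9⁴/64 = 217900 mm⁴.
Effective length L_e = KL = 2×1.01 m = 2020 mm.
Euler critical load P_cr = π²EI/L_e² = π²×199000×217900/2020² = 104900 N.
P_allow = P_cr/n = 104900/4.1 = 25580 N.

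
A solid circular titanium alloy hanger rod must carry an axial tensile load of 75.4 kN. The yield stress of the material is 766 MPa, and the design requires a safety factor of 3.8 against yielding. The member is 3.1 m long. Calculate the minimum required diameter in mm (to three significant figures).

d = 21.8 mm

Allowable stress σ_allow = 766/3.8 = 201.6 MPa.
Required area A = F/σ_allow = 75400/201.6 = 374.0 mm².
A = πd²/4 → d = √(4A/π) = 21.82 mm.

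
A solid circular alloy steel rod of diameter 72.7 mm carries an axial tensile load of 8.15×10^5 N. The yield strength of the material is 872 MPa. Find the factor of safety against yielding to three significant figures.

A = πd²/4 = 4151 mm².
σ = F/A = 815000/4151 = 196.3 MPa.
n = 872/196.3 = 4.441.

n = 4.44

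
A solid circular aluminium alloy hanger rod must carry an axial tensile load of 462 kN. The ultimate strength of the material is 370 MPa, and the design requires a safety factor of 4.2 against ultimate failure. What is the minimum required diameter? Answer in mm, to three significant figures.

d = 81.7 mm

Allowable stress σ_allow = 370/4.2 = 88.10 MPa.
Required area A = F/σ_allow = 462000/88.10 = 5244 mm².
A = πd²/4 → d = √(4A/π) = 81.71 mm.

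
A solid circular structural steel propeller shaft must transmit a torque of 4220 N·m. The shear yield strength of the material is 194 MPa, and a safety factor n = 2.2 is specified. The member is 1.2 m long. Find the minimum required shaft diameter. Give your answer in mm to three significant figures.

Allowable shear stress τ_allow = 194/2.2 = 88.18 MPa.
For a solid shaft τ = 16T/(πd³), so d³ = 16T/(π τ_allow) = 16×4220000/(π×88.18) = 243700 mm³.
d = (243700)^(1/3) = 62.46 mm.

d = 62.5 mm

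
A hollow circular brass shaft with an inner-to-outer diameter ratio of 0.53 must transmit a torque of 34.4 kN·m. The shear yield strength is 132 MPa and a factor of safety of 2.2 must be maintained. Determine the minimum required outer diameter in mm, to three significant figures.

d_o = 147 mm

τ_allow = 132/2.2 = 60.00 MPa.
For a hollow shaft τ = 16T/[πd_o³(1−k⁴)] with k = 0.53, so 1−k⁴ = 0.9211.
d_o³ = 16T/[π τ_allow (1−k⁴)] = 16×3.4400×10^7/(π×60.00×0.9211) = 3.170×10^6 mm³.
d_o = 146.9 mm.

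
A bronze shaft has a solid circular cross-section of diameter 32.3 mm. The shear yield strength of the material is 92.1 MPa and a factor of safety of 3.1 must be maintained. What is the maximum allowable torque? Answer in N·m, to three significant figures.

τ_allow = 92.1/3.1 = 29.71 MPa.
For a solid shaft T_allow = τ_allow·πd³/16; πd³/16 = π×32.3³/16 = 6617 mm³.
T_allow = 29.71×6617 = 196600 N·mm = 196.6 N·m.

T_allow = 197 N·m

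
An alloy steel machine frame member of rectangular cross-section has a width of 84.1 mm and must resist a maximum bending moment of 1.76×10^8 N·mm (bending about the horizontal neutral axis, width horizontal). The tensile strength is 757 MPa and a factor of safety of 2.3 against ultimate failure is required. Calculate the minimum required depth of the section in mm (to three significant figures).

h = 195 mm

σ_allow = 757/2.3 = 329.1 MPa.
For a rectangular section σ = 6M/(bh²), so h² = 6M/(b σ_allow) = 6×1.7600×10^8/(84.1×329.1) = 38150 mm².
h = 195.3 mm.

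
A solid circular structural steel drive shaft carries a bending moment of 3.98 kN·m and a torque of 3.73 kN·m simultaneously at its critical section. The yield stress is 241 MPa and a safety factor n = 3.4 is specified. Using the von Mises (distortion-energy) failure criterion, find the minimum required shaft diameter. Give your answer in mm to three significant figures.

σ_allow = σ_y/n = 241/3.4 = 70.88 MPa.
For a solid shaft σ_b = 32M/(πd³) and τ = 16T/(πd³), so the von Mises stress is σ' = (16/πd³)·√(4M²+3T²).
√(4M²+3T²) = √(4×(3.980×10^6)² + 3×(3.730×10^6)²) = 1.025×10^7 N·mm.
d³ = 16×1.025×10^7/(π×70.88) = 736600 mm³.
d = 90.31 mm.

d = 90.3 mm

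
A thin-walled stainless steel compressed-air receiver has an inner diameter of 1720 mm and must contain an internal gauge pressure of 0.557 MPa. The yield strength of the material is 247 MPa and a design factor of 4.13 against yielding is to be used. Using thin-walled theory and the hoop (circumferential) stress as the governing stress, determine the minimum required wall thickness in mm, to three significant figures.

t = 8.01 mm

σ_allow = 247/4.13 = 59.81 MPa.
Hoop stress σ_h = pD/(2t), so t = pD/(2σ_allow) = 0.557×1720/(2×59.81) = 8.010 mm.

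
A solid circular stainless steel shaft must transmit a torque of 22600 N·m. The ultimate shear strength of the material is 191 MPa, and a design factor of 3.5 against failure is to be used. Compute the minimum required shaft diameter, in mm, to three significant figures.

Allowable shear stress τ_allow = 191/3.5 = 54.57 MPa.
For a solid shaft τ = 16T/(πd³), so d³ = 16T/(π τ_allow) = 16×2.2600×10^7/(π×54.57) = 2.109×10^6 mm³.
d = (2.109×10^6)^(1/3) = 128.2 mm.

d = 128 mm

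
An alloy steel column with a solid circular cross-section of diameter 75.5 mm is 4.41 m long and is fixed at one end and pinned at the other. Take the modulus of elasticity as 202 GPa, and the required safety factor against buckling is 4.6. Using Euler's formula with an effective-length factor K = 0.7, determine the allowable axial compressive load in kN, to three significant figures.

I = πd⁴/64 = π×75.5⁴/64 = 1.595×10^6 mm⁴.
Effective length L_e = KL = 0.7×4.41 m = 3087 mm.
Euler critical load P_cr = π²EI/L_e² = π²×202000×1.595×10^6/3087² = 333700 N.
P_allow = P_cr/n = 333700/4.6 = 72540 N.

P_allow = 72.5 kN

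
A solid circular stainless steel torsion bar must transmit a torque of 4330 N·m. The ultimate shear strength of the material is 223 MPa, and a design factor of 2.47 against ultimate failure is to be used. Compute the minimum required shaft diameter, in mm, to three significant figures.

Allowable shear stress τ_allow = 223/2.47 = 90.28 MPa.
For a solid shaft τ = 16T/(πd³), so d³ = 16T/(π τ_allow) = 16×4330000/(π×90.28) = 244300 mm³.
d = (244300)^(1/3) = 62.51 mm.

d = 62.5 mm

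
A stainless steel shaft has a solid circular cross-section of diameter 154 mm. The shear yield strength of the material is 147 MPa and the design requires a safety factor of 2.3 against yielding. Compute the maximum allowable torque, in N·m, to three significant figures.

τ_allow = 147/2.3 = 63.91 MPa.
For a solid shaft T_allow = τ_allow·πd³/16; πd³/16 = π×154³/16 = 717100 mm³.
T_allow = 63.91×717100 = 4.583×10^7 N·mm = 45830 N·m.

T_allow = 45800 N·m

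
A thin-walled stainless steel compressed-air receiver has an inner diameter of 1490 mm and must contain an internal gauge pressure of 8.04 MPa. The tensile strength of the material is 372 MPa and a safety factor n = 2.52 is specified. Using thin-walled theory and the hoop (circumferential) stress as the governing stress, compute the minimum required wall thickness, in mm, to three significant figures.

t = 40.6 mm

σ_allow = 372/2.52 = 147.6 MPa.
Hoop stress σ_h = pD/(2t), so t = pD/(2σ_allow) = 8.04×1490/(2×147.6) = 40.58 mm.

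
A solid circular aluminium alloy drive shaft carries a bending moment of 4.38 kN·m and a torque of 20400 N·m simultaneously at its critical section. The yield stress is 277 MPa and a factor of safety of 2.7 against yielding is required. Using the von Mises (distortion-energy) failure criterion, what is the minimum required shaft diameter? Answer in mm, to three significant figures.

d = 122 mm

σ_allow = σ_y/n = 277/2.7 = 102.6 MPa.
For a solid shaft σ_b = 32M/(πd³) and τ = 16T/(πd³), so the von Mises stress is σ' = (16/πd³)·√(4M²+3T²).
√(4M²+3T²) = √(4×(4.380×10^6)² + 3×(2.040×10^7)²) = 3.640×10^7 N·mm.
d³ = 16×3.640×10^7/(π×102.6) = 1.807×10^6 mm³.
d = 121.8 mm.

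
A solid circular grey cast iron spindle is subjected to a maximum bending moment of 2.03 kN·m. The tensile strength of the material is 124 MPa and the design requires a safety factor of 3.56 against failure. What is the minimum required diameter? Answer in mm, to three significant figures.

σ_allow = 124/3.56 = 34.83 MPa.
For a solid circular section σ = 32M/(πd³), so d³ = 32M/(π σ_allow) = 32×2030000/(π×34.83) = 593600 mm³.
d = 84.04 mm.

d = 84.0 mm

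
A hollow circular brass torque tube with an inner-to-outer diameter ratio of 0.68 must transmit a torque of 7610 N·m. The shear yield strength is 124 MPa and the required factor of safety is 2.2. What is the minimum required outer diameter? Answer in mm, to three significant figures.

d_o = 95.6 mm

τ_allow = 124/2.2 = 56.36 MPa.
For a hollow shaft τ = 16T/[πd_o³(1−k⁴)] with k = 0.68, so 1−k⁴ = 0.7862.
d_o³ = 16T/[π τ_allow (1−k⁴)] = 16×7610000/(π×56.36×0.7862) = 874600 mm³.
d_o = 95.63 mm.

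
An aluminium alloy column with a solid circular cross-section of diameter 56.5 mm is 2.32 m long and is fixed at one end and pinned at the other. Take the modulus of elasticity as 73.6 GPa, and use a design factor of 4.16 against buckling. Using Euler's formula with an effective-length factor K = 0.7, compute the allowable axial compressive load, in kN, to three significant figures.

P_allow = 33.1 kN

I = πd⁴/64 = π×56.5⁴/64 = 500200 mm⁴.
Effective length L_e = KL = 0.7×2.32 m = 1624 mm.
Euler critical load P_cr = π²EI/L_e² = π²×73600×500200/1624² = 137800 N.
P_allow = P_cr/n = 137800/4.16 = 33120 N.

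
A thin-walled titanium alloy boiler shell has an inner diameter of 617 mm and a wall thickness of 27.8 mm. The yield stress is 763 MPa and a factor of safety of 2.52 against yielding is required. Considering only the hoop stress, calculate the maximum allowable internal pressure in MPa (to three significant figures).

σ_allow = 763/2.52 = 302.8 MPa.
σ_h = pD/(2t) → p_allow = 2σ_allow t/D = 2×302.8×27.8/617 = 27.28 MPa.

p_allow = 27.3 MPa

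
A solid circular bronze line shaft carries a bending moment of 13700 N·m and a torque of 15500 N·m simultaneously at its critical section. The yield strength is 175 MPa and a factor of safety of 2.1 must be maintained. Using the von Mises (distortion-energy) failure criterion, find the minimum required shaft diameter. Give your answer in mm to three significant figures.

d = 133 mm

σ_allow = σ_y/n = 175/2.1 = 83.33 MPa.
For a solid shaft σ_b = 32M/(πd³) and τ = 16T/(πd³), so the von Mises stress is σ' = (16/πd³)·√(4M²+3T²).
√(4M²+3T²) = √(4×(1.370×10^7)² + 3×(1.550×10^7)²) = 3.836×10^7 N·mm.
d³ = 16×3.836×10^7/(π×83.33) = 2.344×10^6 mm³.
d = 132.8 mm.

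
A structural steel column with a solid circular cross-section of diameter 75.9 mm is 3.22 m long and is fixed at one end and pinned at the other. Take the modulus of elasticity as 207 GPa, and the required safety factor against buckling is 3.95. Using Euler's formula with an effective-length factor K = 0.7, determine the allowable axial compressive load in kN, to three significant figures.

I = πd⁴/64 = π×75.9⁴/64 = 1.629×10^6 mm⁴.
Effective length L_e = KL = 0.7×3.22 m = 2254 mm.
Euler critical load P_cr = π²EI/L_e² = π²×207000×1.629×10^6/2254² = 655100 N.
P_allow = P_cr/n = 655100/3.95 = 165800 N.

P_allow = 166 kN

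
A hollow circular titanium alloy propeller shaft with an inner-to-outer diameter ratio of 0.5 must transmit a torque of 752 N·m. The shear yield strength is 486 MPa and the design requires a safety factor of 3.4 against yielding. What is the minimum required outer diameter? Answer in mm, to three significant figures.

τ_allow = 486/3.4 = 142.9 MPa.
For a hollow shaft τ = 16T/[πd_o³(1−k⁴)] with k = 0.5, so 1−k⁴ = 0.9375.
d_o³ = 16T/[π τ_allow (1−k⁴)] = 16×752000/(π×142.9×0.9375) = 28580 mm³.
d_o = 30.57 mm.

d_o = 30.6 mm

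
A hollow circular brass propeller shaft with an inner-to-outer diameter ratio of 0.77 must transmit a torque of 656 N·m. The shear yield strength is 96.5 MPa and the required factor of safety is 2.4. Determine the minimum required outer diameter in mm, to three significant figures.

d_o = 50.4 mm

τ_allow = 96.5/2.4 = 40.21 MPa.
For a hollow shaft τ = 16T/[πd_o³(1−k⁴)] with k = 0.77, so 1−k⁴ = 0.6485.
d_o³ = 16T/[π τ_allow (1−k⁴)] = 16×656000/(π×40.21×0.6485) = 128100 mm³.
d_o = 50.41 mm.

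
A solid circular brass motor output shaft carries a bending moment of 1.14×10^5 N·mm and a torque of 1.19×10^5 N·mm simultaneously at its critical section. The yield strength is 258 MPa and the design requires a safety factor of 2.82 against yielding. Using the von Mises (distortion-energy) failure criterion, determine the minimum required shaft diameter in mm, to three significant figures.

σ_allow = σ_y/n = 258/2.82 = 91.49 MPa.
For a solid shaft σ_b = 32M/(πd³) and τ = 16T/(πd³), so the von Mises stress is σ' = (16/πd³)·√(4M²+3T²).
√(4M²+3T²) = √(4×(114000)² + 3×(119000)²) = 307400 N·mm.
d³ = 16×307400/(π×91.49) = 17110 mm³.
d = 25.77 mm.

d = 25.8 mm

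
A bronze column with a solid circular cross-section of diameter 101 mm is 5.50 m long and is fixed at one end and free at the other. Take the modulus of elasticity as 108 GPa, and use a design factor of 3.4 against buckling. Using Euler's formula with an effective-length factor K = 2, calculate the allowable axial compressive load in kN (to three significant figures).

I = πd⁴/64 = π×101⁴/64 = 5.108×10^6 mm⁴.
Effective length L_e = KL = 2×5.50 m = 11000 mm.
Euler critical load P_cr = π²EI/L_e² = π²×108000×5.108×10^6/11000² = 45000 N.
P_allow = P_cr/n = 45000/3.4 = 13230 N.

P_allow = 13.2 kN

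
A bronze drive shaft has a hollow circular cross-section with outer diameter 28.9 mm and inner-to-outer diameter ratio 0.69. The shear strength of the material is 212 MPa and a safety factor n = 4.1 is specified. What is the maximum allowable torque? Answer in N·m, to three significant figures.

T_allow = 190 N·m

τ_allow = 212/4.1 = 51.71 MPa.
For a hollow shaft T_allow = τ_allow·πd_o³(1−k⁴)/16 with 1−k⁴ = 0.7733, so πd_o³(1−k⁴)/16 = 3665 mm³.
T_allow = 51.71×3665 = 189500 N·mm = 189.5 N·m.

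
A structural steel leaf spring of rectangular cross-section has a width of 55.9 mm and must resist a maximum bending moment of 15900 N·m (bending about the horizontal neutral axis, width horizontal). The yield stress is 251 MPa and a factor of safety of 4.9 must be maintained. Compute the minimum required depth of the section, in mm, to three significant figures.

σ_allow = 251/4.9 = 51.22 MPa.
For a rectangular section σ = 6M/(bh²), so h² = 6M/(b σ_allow) = 6×1.5900×10^7/(55.9×51.22) = 33320 mm².
h = 182.5 mm.

h = 183 mm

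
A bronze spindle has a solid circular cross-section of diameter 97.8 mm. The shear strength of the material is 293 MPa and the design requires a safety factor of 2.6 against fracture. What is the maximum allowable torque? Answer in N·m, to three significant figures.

τ_allow = 293/2.6 = 112.7 MPa.
For a solid shaft T_allow = τ_allow·πd³/16; πd³/16 = π×97.8³/16 = 183700 mm³.
T_allow = 112.7×183700 = 2.070×10^7 N·mm = 20700 N·m.

T_allow = 20700 N·m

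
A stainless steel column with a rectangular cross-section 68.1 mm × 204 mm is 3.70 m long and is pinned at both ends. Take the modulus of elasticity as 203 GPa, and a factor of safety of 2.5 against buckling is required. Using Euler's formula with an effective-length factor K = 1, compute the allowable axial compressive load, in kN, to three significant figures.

Buckling occurs about the weak axis: I_min = h·b³/12 = 204×68.1³/12 = 5.369×10^6 mm⁴ (b = 68.1 mm is the smaller dimension).
Effective length L_e = KL = 1×3.70 m = 3700 mm.
Euler critical load P_cr = π²EI/L_e² = π²×203000×5.369×10^6/3700² = 785700 N.
P_allow = P_cr/n = 785700/2.5 = 314300 N.

P_allow = 314 kN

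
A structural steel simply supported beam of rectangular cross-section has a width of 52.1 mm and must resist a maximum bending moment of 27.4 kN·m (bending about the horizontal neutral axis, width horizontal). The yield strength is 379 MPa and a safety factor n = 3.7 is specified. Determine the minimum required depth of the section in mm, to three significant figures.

h = 176 mm

σ_allow = 379/3.7 = 102.4 MPa.
For a rectangular section σ = 6M/(bh²), so h² = 6M/(b σ_allow) = 6×2.7400×10^7/(52.1×102.4) = 30810 mm².
h = 175.5 mm.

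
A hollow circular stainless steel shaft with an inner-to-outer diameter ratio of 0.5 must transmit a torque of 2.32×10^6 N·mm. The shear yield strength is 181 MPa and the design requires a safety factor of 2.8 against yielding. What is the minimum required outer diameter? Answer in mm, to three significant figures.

τ_allow = 181/2.8 = 64.64 MPa.
For a hollow shaft τ = 16T/[πd_o³(1−k⁴)] with k = 0.5, so 1−k⁴ = 0.9375.
d_o³ = 16T/[π τ_allow (1−k⁴)] = 16×2320000/(π×64.64×0.9375) = 195000 mm³.
d_o = 57.99 mm.

d_o = 58.0 mm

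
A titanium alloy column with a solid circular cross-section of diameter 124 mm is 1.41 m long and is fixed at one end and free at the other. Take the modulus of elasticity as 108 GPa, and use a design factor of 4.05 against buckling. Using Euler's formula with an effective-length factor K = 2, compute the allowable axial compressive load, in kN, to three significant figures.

I = πd⁴/64 = π×124⁴/64 = 1.161×10^7 mm⁴.
Effective length L_e = KL = 2×1.41 m = 2820 mm.
Euler critical load P_cr = π²EI/L_e² = π²×108000×1.161×10^7/2820² = 1.556×10^6 N.
P_allow = P_cr/n = 1.556×10^6/4.05 = 384100 N.

P_allow = 384 kN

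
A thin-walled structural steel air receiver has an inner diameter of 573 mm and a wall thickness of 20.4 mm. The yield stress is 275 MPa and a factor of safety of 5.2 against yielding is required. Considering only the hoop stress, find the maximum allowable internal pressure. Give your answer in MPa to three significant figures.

σ_allow = 275/5.2 = 52.88 MPa.
σ_h = pD/(2t) → p_allow = 2σ_allow t/D = 2×52.88×20.4/573 = 3.766 MPa.

p_allow = 3.77 MPa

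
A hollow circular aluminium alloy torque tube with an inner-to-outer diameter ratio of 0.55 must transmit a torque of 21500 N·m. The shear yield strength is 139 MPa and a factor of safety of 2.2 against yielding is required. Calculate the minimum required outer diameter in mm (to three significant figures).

d_o = 124 mm

τ_allow = 139/2.2 = 63.18 MPa.
For a hollow shaft τ = 16T/[πd_o³(1−k⁴)] with k = 0.55, so 1−k⁴ = 0.9085.
d_o³ = 16T/[π τ_allow (1−k⁴)] = 16×2.1500×10^7/(π×63.18×0.9085) = 1.908×10^6 mm³.
d_o = 124.0 mm.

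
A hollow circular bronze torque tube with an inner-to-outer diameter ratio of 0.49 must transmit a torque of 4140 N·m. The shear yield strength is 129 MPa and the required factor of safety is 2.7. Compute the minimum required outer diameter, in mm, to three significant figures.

τ_allow = 129/2.7 = 47.78 MPa.
For a hollow shaft τ = 16T/[πd_o³(1−k⁴)] with k = 0.49, so 1−k⁴ = 0.9424.
d_o³ = 16T/[π τ_allow (1−k⁴)] = 16×4140000/(π×47.78×0.9424) = 468300 mm³.
d_o = 77.66 mm.

d_o = 77.7 mm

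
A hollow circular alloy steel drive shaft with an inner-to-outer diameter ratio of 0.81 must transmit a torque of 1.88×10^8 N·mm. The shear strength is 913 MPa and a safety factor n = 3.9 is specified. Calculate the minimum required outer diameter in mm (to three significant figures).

τ_allow = 913/3.9 = 234.1 MPa.
For a hollow shaft τ = 16T/[πd_o³(1−k⁴)] with k = 0.81, so 1−k⁴ = 0.5695.
d_o³ = 16T/[π τ_allow (1−k⁴)] = 16×1.8800×10^8/(π×234.1×0.5695) = 7.181×10^6 mm³.
d_o = 192.9 mm.

d_o = 193 mm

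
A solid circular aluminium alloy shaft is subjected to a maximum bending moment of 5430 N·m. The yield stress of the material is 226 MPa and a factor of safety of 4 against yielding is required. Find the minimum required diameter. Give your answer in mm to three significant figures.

σ_allow = 226/4 = 56.50 MPa.
For a solid circular section σ = 32M/(πd³), so d³ = 32M/(π σ_allow) = 32×5430000/(π×56.50) = 978900 mm³.
d = 99.29 mm.

d = 99.3 mm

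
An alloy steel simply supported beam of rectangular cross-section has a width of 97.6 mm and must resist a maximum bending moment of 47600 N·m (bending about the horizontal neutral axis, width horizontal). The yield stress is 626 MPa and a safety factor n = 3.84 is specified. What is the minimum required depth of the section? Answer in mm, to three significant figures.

σ_allow = 626/3.84 = 163.0 MPa.
For a rectangular section σ = 6M/(bh²), so h² = 6M/(b σ_allow) = 6×4.7600×10^7/(97.6×163.0) = 17950 mm².
h = 134.0 mm.

h = 134 mm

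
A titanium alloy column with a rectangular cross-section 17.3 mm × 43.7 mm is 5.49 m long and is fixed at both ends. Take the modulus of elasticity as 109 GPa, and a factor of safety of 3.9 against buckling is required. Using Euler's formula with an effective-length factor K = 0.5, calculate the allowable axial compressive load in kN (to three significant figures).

P_allow = 0.690 kN

Buckling occurs about the weak axis: I_min = h·b³/12 = 43.7×17.3³/12 = 18860 mm⁴ (b = 17.3 mm is the smaller dimension).
Effective length L_e = KL = 0.5×5.49 m = 2745 mm.
Euler critical load P_cr = π²EI/L_e² = π²×109000×18860/2745² = 2692 N.
P_allow = P_cr/n = 2692/3.9 = 690.3 N.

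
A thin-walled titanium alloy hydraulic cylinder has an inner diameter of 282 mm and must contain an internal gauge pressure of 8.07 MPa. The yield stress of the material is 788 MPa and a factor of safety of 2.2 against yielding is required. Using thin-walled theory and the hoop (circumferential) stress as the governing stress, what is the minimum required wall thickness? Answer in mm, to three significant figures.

t = 3.18 mm

σ_allow = 788/2.2 = 358.2 MPa.
Hoop stress σ_h = pD/(2t), so t = pD/(2σ_allow) = 8.07×282/(2×358.2) = 3.177 mm.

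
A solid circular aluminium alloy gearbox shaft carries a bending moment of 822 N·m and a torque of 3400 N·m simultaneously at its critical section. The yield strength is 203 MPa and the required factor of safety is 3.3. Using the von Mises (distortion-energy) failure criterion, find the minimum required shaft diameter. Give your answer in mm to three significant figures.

d = 79.7 mm

σ_allow = σ_y/n = 203/3.3 = 61.52 MPa.
For a solid shaft σ_b = 32M/(πd³) and τ = 16T/(πd³), so the von Mises stress is σ' = (16/πd³)·√(4M²+3T²).
√(4M²+3T²) = √(4×(822000)² + 3×(3.400×10^6)²) = 6.114×10^6 N·mm.
d³ = 16×6.114×10^6/(π×61.52) = 506200 mm³.
d = 79.70 mm.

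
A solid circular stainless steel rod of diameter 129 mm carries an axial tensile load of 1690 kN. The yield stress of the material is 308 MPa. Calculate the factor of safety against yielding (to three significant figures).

A = πd²/4 = 13070 mm².
σ = F/A = 1690000/13070 = 129.3 MPa.
n = 308/129.3 = 2.382.

n = 2.38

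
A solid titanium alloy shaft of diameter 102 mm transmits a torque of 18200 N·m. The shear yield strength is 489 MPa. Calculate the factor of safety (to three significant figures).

n = 5.60

τ = 16T/(πd³) = 16×1.8200×10^7/(π×102³) = 87.35 MPa.
n = τ_limit/τ = 489/87.35 = 5.598.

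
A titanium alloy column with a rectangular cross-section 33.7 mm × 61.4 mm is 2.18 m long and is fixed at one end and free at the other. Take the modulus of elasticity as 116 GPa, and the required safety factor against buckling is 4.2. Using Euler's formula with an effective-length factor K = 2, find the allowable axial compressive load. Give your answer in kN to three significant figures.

Buckling occurs about the weak axis: I_min = h·b³/12 = 61.4×33.7³/12 = 195800 mm⁴ (b = 33.7 mm is the smaller dimension).
Effective length L_e = KL = 2×2.18 m = 4360 mm.
Euler critical load P_cr = π²EI/L_e² = π²×116000×195800/4360² = 11790 N.
P_allow = P_cr/n = 11790/4.2 = 2808 N.

P_allow = 2.81 kN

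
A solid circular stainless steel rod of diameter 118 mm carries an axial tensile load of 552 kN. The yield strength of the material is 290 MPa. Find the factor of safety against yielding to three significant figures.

n = 5.75

A = πd²/4 = 10940 mm².
σ = F/A = 552000/10940 = 50.48 MPa.
n = 290/50.48 = 5.745.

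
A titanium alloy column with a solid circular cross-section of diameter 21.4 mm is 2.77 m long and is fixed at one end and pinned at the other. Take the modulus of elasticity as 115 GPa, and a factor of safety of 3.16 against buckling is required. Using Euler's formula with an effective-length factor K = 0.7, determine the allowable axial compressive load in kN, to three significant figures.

P_allow = 0.984 kN

I = πd⁴/64 = π×21.4⁴/64 = 10290 mm⁴.
Effective length L_e = KL = 0.7×2.77 m = 1939 mm.
Euler critical load P_cr = π²EI/L_e² = π²×115000×10290/1939² = 3108 N.
P_allow = P_cr/n = 3108/3.16 = 983.5 N.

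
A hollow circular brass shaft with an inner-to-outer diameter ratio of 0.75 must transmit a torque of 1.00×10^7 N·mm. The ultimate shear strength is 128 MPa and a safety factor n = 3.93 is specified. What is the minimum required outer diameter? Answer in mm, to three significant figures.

d_o = 132 mm

τ_allow = 128/3.93 = 32.57 MPa.
For a hollow shaft τ = 16T/[πd_o³(1−k⁴)] with k = 0.75, so 1−k⁴ = 0.6836.
d_o³ = 16T/[π τ_allow (1−k⁴)] = 16×1.0000×10^7/(π×32.57×0.6836) = 2.287×10^6 mm³.
d_o = 131.8 mm.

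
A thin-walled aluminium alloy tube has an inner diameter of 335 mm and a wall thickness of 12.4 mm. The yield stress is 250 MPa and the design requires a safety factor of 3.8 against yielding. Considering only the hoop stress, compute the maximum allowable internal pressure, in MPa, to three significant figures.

σ_allow = 250/3.8 = 65.79 MPa.
σ_h = pD/(2t) → p_allow = 2σ_allow t/D = 2×65.79×12.4/335 = 4.870 MPa.

p_allow = 4.87 MPa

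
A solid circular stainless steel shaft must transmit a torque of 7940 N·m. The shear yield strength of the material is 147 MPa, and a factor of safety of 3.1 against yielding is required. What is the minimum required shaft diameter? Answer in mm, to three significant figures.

Allowable shear stress τ_allow = 147/3.1 = 47.42 MPa.
For a solid shaft τ = 16T/(πd³), so d³ = 16T/(π τ_allow) = 16×7940000/(π×47.42) = 852800 mm³.
d = (852800)^(1/3) = 94.83 mm.

d = 94.8 mm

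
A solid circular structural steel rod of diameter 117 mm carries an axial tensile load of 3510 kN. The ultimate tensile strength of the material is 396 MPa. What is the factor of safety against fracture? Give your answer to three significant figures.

A = πd²/4 = 10750 mm².
σ = F/A = 3510000/10750 = 326.5 MPa.
n = 396/326.5 = 1.213.

n = 1.21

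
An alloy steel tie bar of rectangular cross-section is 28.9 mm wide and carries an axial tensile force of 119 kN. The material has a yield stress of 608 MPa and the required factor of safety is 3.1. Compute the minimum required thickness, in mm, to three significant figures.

σ_allow = 608/3.1 = 196.1 MPa.
Required area A = F/σ_allow = 119000/196.1 = 606.7 mm².
t = A/w = 606.7/28.9 = 20.99 mm.

t = 21.0 mm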